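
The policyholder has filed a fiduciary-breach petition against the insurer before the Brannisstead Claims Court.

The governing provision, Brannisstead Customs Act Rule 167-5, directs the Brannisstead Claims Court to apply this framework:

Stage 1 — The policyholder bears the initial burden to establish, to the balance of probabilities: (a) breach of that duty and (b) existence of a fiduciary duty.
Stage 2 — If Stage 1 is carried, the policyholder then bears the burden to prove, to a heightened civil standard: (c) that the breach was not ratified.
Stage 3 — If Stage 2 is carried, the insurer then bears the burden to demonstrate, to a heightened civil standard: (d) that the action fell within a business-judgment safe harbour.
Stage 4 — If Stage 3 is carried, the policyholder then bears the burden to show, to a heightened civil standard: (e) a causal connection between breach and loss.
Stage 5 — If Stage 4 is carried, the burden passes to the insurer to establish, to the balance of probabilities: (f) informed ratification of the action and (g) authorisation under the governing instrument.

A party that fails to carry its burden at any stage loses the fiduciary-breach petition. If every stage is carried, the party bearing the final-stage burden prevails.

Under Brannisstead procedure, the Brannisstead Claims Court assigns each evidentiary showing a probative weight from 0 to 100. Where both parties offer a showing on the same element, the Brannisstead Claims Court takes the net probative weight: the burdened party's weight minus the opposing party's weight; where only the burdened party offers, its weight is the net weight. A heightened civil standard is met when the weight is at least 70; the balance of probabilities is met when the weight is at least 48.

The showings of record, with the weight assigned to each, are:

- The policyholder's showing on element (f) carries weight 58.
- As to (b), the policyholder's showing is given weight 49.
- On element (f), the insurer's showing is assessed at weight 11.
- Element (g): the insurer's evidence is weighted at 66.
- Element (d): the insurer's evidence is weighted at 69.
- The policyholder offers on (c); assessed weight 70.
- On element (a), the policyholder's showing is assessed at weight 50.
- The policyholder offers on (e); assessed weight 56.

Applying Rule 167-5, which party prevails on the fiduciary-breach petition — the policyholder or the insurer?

At Stage 1 the policyholder must meet the balance of probabilities (weight is at least 48): on (a) the weight is 50, which does reach 48, so (a) meets the standard; on (b) the weight is 49, ≥ 48, so (b) meets the standard.
  Stage 1 is satisfied; the policyholder continues to bear the burden.
At Stage 2 the policyholder must meet a heightened civil standard (weight is at least 70): on (c) the weight is 70, ≥ 70, so (c) meets the standard.
  Stage 2 carried; the burden shifts to the insurer.
At Stage 3 the insurer must meet a heightened civil standard (weight is at least 70): on (d) the weight is 69, which does not reach 70, so (d) does not meet the standard.
  The insurer does not carry Stage 3.
The analysis ends at Stage 3; the policyholder prevails.

policyholder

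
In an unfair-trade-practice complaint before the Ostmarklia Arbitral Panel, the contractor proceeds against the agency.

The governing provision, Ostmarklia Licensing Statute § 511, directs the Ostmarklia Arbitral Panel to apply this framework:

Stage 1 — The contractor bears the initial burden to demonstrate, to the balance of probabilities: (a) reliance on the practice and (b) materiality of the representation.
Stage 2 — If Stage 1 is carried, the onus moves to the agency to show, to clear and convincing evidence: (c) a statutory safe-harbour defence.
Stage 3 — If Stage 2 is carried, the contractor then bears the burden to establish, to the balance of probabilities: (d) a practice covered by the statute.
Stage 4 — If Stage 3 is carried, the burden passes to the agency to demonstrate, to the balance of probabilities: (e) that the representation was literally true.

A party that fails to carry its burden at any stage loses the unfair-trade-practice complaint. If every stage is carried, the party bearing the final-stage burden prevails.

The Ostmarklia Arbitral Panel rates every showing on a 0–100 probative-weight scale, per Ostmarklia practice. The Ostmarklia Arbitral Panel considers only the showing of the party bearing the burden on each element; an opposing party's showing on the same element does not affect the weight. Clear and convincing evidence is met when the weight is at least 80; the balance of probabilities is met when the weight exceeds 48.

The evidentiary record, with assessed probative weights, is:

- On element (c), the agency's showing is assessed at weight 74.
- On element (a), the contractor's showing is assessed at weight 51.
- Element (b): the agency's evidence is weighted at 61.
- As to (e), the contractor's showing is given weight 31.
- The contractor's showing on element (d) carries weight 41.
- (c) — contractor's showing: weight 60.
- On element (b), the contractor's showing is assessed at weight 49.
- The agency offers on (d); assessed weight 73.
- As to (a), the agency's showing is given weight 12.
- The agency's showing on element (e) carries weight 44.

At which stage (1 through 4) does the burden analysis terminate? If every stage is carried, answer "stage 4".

Stage 1 — burden on contractor; standard: the balance of probabilities (weight exceeds 48).
    (a): 51 (agency's 12 disregarded) > 48 [met]
    (b): 49 (agency's 61 disregarded) > 48 [met]
  Stage 1 is satisfied; the onus moves to the agency.
Stage 2 — burden on agency; standard: clear and convincing evidence (weight is at least 80).
    (c): 74 (contractor's 60 disregarded) < 80 [not met]
  Not every element is met, so the agency fails to carry Stage 2.
The contractor prevails.

stage 2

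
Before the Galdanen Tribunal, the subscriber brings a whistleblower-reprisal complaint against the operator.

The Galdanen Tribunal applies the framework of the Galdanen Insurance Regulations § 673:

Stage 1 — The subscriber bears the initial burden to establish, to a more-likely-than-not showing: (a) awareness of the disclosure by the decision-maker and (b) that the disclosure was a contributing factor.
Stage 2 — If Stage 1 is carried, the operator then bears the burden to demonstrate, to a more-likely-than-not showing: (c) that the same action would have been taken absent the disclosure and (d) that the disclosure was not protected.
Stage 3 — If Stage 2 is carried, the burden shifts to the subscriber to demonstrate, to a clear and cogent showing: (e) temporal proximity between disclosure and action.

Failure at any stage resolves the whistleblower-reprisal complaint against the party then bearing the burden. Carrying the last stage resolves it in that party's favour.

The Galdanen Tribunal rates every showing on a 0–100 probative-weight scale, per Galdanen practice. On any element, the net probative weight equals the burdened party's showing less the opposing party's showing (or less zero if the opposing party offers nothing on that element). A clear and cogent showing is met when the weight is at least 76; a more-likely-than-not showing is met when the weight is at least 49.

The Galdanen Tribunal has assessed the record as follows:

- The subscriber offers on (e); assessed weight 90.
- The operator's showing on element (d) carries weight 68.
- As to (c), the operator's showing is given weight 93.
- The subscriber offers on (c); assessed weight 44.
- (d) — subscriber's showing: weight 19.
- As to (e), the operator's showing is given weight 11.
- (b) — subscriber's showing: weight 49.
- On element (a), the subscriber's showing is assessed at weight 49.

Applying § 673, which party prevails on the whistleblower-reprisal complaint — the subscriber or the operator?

subscriber

Stage 1 — burden on subscriber; standard: a more-likely-than-not showing (weight is at least 49).
    (a): 49 ≥ 49 [met]
    (b): 49 ≥ 49 [met]
  The subscriber carries Stage 1; the operator now bears the burden.
Stage 2 — burden on operator; standard: a more-likely-than-not showing (weight is at least 49).
    (c): 93 − 44 = 49 ≥ 49 [met]
    (d): 68 − 19 = 49 ≥ 49 [met]
  All elements met. The burden passes to the subscriber.
Stage 3 — burden on subscriber; standard: a clear and cogent showing (weight is at least 76).
    (e): 90 − 11 = 79 ≥ 76 [met]
  All elements met at the final stage.
Every stage carried; the subscriber prevails.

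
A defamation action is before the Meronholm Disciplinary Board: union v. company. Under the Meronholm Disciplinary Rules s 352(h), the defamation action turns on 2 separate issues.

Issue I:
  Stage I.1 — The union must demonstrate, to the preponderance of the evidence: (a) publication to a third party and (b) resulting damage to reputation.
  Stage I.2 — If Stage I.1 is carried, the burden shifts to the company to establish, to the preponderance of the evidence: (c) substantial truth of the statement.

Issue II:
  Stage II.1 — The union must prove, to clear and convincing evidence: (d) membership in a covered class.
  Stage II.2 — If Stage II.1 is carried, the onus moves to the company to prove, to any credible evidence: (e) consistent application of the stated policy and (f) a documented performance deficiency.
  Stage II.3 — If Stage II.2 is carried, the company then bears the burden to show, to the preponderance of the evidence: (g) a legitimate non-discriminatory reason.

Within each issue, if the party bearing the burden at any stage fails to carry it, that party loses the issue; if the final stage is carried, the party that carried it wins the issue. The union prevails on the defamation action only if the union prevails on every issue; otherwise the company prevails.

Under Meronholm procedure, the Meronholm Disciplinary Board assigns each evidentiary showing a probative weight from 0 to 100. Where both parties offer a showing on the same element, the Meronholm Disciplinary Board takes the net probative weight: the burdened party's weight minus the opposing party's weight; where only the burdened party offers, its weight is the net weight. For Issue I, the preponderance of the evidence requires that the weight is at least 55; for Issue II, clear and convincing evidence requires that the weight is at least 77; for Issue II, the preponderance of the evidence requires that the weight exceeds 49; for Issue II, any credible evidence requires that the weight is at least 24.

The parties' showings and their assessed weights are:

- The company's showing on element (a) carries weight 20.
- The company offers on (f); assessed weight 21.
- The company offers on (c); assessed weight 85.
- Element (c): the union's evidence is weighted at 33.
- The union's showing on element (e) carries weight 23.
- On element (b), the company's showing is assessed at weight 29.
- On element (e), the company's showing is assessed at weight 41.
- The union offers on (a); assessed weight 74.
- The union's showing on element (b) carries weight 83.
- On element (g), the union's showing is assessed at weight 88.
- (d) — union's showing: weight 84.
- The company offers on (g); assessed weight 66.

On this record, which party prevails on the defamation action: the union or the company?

— Issue I —
Stage I.1 (union, the preponderance of the evidence, weight is at least 55): (a) net 74−20=54 < 55 — fails; (b) net 83−29=54 < 55 — fails.
  The union does not carry Stage I.1.
So the company prevails on this issue.
— Issue II —
At Stage II.1 the union must meet clear and convincing evidence (weight is at least 77): on (d) the weight is 84, which does reach 77, so (d) meets the standard.
  All elements met. The burden passes to the company.
At Stage II.2 the company must meet any credible evidence (weight is at least 24): on (e) the weight is 41 less the opposing 23 gives net 18, < 24, so (e) does not meet the standard; on (f) the weight is 21, < 24, so (f) does not meet the standard.
  Not every element is met, so the company fails to carry Stage II.2.
The union prevails on this issue.
Per-issue: Issue I → company; Issue II → union. The union must prevail on every issue; overall, the company prevails.

company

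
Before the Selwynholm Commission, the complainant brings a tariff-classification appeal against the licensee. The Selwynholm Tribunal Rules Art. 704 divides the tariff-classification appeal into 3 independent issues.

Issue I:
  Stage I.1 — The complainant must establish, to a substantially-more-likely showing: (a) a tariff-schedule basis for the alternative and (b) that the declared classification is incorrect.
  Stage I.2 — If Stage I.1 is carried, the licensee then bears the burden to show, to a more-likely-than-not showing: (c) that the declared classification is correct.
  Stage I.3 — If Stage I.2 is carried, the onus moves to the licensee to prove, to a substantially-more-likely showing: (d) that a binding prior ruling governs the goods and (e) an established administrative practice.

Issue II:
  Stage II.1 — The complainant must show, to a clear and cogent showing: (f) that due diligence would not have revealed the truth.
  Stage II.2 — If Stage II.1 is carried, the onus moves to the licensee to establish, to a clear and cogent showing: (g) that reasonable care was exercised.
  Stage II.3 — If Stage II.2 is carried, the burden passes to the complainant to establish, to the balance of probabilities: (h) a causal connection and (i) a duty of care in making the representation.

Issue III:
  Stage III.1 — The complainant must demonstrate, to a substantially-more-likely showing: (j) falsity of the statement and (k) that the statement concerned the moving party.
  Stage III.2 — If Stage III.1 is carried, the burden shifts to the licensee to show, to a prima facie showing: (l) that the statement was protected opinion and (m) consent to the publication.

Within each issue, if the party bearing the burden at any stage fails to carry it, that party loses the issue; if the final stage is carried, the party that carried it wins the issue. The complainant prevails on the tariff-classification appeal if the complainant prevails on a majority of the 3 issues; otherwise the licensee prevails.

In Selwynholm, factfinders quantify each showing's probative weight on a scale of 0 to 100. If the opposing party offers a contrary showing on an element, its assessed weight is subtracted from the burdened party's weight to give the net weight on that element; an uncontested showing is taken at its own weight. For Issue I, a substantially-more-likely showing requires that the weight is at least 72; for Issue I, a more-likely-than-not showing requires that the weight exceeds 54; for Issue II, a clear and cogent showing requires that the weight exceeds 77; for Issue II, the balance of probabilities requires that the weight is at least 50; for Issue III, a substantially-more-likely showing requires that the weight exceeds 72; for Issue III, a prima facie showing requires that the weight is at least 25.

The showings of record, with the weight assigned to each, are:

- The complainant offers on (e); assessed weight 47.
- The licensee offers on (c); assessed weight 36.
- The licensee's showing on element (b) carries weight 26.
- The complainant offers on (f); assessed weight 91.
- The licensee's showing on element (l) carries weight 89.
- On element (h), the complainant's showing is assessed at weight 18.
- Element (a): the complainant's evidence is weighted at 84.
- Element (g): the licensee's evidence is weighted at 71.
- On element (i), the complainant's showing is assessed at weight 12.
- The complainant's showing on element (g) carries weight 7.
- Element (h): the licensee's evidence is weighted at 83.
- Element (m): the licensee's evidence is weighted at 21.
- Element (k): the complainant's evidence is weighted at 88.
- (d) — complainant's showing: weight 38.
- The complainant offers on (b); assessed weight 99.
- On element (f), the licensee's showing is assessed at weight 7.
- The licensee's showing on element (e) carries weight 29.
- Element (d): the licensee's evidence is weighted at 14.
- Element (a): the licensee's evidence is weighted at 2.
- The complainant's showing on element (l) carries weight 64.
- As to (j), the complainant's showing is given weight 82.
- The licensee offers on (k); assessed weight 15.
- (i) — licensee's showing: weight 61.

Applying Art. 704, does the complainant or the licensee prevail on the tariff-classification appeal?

complainant

— Issue I —
At Stage I.1 the complainant must meet a substantially-more-likely showing (weight is at least 72): on (a) the weight is 84 less the opposing 2 gives net 82, ≥ 72, so (a) meets the standard; on (b) the weight is 99 less the opposing 26 gives net 73, which does reach 72, so (b) meets the standard.
  Stage I.1 is satisfied; the onus moves to the licensee.
At Stage I.2 the licensee must meet a more-likely-than-not showing (weight exceeds 54): on (c) the weight is 36, ≤ 54, so (c) does not meet the standard.
  Not every element is met, so the licensee fails to carry Stage I.2.
The complainant prevails on this issue.
— Issue II —
At Stage II.1 the complainant must meet a clear and cogent showing (weight exceeds 77): on (f) the weight is 91 less the opposing 7 gives net 84, > 77, so (f) meets the standard.
  Stage II.1 carried; the burden shifts to the licensee.
At Stage II.2 the licensee must meet a clear and cogent showing (weight exceeds 77): on (g) the weight is 71 less the opposing 7 gives net 64, which does not exceed 77, so (g) does not meet the standard.
  The licensee does not carry Stage II.2.
The complainant prevails on this issue.
— Issue III —
Stage III.1 — burden on complainant; standard: a substantially-more-likely showing (weight exceeds 72).
    (j): 82 > 72 [met]
    (k): 88 − 15 = 73 > 72 [met]
  Stage III.1 is satisfied; the onus moves to the licensee.
Stage III.2 — burden on licensee; standard: a prima facie showing (weight is at least 25).
    (l): 89 − 64 = 25 ≥ 25 [met]
    (m): 21 < 25 [not met]
  Stage III.2 not carried; the licensee fails its burden.
The analysis ends at Stage III.2; the complainant prevails on this issue.
Per-issue: Issue I → complainant; Issue II → complainant; Issue III → complainant. The complainant must prevail on a majority of issues; overall, the complainant prevails.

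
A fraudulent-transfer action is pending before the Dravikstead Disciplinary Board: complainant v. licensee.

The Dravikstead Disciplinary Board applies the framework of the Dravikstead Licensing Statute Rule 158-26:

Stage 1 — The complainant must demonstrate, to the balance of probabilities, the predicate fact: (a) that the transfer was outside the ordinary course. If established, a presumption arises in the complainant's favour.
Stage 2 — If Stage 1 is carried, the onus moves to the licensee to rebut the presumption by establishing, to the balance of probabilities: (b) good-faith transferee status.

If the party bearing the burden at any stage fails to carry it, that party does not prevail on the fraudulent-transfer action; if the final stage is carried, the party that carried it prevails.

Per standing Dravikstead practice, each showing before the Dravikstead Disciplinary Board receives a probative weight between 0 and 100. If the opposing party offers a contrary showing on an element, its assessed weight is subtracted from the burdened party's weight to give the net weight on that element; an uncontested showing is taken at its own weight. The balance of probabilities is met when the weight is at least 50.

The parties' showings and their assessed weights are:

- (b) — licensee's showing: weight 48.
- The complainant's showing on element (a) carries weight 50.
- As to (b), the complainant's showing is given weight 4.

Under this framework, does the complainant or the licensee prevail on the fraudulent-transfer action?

complainant

At Stage 1 the complainant must meet the balance of probabilities (weight is at least 50): on (a) the weight is 50, which does reach 50, so (a) meets the standard.
  The complainant carries Stage 1; the licensee now bears the burden.
At Stage 2 the licensee must meet the balance of probabilities (weight is at least 50): on (b) the weight is 48 less the opposing 4 gives net 44, which does not reach 50, so (b) does not meet the standard.
  Stage 2 not carried; the licensee fails its burden.
So the complainant prevails.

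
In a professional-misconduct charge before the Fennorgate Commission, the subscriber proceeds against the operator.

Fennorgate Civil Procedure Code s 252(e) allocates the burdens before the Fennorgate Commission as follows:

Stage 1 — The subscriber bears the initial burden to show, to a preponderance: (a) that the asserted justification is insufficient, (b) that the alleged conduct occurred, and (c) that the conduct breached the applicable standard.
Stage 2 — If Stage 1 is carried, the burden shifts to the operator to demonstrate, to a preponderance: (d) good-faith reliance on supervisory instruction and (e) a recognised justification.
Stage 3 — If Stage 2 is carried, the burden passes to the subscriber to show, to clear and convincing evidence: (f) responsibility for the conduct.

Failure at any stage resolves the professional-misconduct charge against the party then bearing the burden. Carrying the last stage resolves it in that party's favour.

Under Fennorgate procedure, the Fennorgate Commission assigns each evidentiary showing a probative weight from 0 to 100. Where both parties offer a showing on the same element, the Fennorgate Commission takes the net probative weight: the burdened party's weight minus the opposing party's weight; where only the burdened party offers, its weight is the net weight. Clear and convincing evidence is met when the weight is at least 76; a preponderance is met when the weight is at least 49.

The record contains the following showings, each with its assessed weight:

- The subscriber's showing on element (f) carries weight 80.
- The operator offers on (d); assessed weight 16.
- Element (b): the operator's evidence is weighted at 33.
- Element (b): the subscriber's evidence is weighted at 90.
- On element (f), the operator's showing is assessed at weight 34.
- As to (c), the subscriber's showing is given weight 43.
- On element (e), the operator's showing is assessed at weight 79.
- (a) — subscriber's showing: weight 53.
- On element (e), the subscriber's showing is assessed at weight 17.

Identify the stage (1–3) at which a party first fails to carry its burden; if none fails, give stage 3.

At Stage 1 the subscriber must meet a preponderance (weight is at least 49): on (a) the weight is 53, ≥ 49, so (a) meets the standard; on (b) the weight is 90 less the opposing 33 gives net 57, which does reach 49, so (b) meets the standard; on (c) the weight is 43, which does not reach 49, so (c) does not meet the standard.
  The subscriber does not carry Stage 1.
The analysis ends at Stage 1; the operator prevails.

stage 1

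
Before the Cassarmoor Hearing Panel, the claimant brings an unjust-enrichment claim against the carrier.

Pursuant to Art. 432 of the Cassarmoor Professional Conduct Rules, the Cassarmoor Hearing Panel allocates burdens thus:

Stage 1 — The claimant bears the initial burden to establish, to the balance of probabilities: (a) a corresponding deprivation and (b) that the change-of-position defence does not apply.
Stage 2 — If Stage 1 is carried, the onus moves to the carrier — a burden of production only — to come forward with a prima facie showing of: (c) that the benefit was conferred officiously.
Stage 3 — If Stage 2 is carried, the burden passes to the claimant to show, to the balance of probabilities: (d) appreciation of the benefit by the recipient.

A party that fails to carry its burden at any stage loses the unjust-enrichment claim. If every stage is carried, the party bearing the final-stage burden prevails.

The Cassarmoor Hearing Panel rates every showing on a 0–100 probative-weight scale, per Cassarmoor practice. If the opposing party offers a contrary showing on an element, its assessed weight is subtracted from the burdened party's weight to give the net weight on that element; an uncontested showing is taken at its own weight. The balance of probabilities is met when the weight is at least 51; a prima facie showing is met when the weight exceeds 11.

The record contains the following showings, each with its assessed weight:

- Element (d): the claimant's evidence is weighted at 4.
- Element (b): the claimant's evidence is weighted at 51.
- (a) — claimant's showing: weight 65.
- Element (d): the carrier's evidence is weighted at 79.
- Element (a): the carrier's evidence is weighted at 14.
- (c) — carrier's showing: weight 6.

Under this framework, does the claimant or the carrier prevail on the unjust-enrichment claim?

Stage 1 — burden on claimant; standard: the balance of probabilities (weight is at least 51).
    (a): 65 − 14 = 51 ≥ 51 [met]
    (b): 51 ≥ 51 [met]
  The claimant carries Stage 1; the carrier now bears the burden.
Stage 2 — burden on carrier; standard: a prima facie showing (weight exceeds 11).
    (c): 6 ≤ 11 [not met]
  The carrier does not carry Stage 2.
The claimant prevails.

claimant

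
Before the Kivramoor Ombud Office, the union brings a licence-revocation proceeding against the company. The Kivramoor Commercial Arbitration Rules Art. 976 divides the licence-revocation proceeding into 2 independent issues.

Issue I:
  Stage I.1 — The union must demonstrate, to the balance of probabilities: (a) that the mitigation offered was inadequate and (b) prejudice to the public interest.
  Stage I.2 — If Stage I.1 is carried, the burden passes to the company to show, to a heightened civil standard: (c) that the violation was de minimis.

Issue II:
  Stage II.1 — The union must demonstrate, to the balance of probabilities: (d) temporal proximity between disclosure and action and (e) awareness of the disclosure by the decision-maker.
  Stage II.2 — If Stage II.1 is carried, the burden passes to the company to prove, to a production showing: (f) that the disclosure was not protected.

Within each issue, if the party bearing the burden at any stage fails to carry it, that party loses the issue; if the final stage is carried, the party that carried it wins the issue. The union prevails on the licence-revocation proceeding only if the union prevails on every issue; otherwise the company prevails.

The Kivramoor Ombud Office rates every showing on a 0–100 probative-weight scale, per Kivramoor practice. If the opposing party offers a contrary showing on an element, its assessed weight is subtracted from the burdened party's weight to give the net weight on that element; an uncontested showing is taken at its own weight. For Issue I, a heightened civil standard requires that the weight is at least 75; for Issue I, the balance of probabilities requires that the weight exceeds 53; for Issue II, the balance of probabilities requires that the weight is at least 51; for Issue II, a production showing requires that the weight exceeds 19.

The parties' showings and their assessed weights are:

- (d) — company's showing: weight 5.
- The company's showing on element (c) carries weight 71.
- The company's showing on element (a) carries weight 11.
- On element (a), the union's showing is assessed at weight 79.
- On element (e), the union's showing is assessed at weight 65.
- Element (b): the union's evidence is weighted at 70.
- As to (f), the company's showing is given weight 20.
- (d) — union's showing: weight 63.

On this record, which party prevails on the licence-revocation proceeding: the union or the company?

company

— Issue I —
At Stage I.1 the union must meet the balance of probabilities (weight exceeds 53): on (a) the weight is 79 less the opposing 11 gives net 68, which does exceed 53, so (a) meets the standard; on (b) the weight is 70, which does exceed 53, so (b) meets the standard.
  All elements met. The burden passes to the company.
At Stage I.2 the company must meet a heightened civil standard (weight is at least 75): on (c) the weight is 71, which does not reach 75, so (c) does not meet the standard.
  Stage I.2 not carried; the company fails its burden.
So the union prevails on this issue.
— Issue II —
Stage II.1 — burden on union; standard: the balance of probabilities (weight is at least 51).
    (d): 63 − 5 = 58 ≥ 51 [met]
    (e): 65 ≥ 51 [met]
  All elements met. The burden passes to the company.
Stage II.2 — burden on company; standard: a production showing (weight exceeds 19).
    (f): 20 > 19 [met]
  Stage II.2 carried; the final stage is satisfied.
All stages carried — the company prevails on this issue.
Per-issue: Issue I → union; Issue II → company. The union must prevail on every issue; overall, the company prevails.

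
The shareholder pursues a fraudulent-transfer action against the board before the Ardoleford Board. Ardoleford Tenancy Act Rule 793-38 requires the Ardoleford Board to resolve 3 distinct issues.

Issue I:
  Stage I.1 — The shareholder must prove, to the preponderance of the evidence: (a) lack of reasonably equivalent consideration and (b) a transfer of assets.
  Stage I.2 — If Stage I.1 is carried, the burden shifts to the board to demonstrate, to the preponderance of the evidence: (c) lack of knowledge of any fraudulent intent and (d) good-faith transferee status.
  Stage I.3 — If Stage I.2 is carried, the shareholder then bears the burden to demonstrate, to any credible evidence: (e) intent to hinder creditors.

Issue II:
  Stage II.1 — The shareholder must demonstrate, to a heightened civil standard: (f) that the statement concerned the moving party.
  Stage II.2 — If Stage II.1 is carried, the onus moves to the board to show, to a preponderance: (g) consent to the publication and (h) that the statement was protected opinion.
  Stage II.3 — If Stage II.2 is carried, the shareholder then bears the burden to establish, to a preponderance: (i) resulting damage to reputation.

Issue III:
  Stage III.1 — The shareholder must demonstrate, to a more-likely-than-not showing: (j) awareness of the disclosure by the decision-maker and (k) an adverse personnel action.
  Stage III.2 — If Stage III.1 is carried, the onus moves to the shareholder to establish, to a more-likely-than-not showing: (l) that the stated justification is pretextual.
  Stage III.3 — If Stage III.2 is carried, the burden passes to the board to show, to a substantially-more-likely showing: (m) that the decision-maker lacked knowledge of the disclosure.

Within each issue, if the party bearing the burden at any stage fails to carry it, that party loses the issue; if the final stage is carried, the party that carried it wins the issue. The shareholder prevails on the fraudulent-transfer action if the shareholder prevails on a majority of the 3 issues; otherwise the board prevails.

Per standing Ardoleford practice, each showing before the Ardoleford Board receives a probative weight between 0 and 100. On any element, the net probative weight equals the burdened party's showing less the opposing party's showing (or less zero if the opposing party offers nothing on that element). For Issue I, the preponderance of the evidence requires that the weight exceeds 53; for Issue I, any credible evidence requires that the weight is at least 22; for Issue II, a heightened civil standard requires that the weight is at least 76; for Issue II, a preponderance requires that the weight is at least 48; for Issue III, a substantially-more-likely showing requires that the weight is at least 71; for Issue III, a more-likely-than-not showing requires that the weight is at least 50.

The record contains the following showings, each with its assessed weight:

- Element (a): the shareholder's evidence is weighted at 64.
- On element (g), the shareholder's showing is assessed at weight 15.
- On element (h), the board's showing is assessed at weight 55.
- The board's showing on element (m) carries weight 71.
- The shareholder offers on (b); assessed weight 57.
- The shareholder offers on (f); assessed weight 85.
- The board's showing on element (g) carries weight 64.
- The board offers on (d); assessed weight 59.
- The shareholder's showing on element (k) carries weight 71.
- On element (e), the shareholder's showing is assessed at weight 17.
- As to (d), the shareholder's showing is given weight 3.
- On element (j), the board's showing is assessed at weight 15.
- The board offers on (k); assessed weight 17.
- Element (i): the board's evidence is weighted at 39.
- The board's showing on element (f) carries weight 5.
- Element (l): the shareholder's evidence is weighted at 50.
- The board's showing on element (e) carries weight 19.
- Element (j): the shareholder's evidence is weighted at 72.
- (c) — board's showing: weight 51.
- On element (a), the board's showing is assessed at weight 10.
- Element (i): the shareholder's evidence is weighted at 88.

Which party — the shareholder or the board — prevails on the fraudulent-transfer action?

shareholder

— Issue I —
Stage I.1 — burden on shareholder; standard: the preponderance of the evidence (weight exceeds 53).
    (a): 64 − 10 = 54 > 53 [met]
    (b): 57 > 53 [met]
  Stage I.1 carried; the burden shifts to the board.
Stage I.2 — burden on board; standard: the preponderance of the evidence (weight exceeds 53).
    (c): 51 ≤ 53 [not met]
    (d): 59 − 3 = 56 > 53 [met]
  Stage I.2 not carried; the board fails its burden.
The analysis ends at Stage I.2; the shareholder prevails on this issue.
— Issue II —
Stage II.1 — burden on shareholder; standard: a heightened civil standard (weight is at least 76).
    (f): 85 − 5 = 80 ≥ 76 [met]
  All elements met. The burden passes to the board.
Stage II.2 — burden on board; standard: a preponderance (weight is at least 48).
    (g): 64 − 15 = 49 ≥ 48 [met]
    (h): 55 ≥ 48 [met]
  All elements met. The burden passes to the shareholder.
Stage II.3 — burden on shareholder; standard: a preponderance (weight is at least 48).
    (i): 88 − 39 = 49 ≥ 48 [met]
  Stage II.3 carried; the final stage is satisfied.
With every stage satisfied, the shareholder prevails on this issue.
— Issue III —
At Stage III.1 the shareholder must meet a more-likely-than-not showing (weight is at least 50): on (j) the weight is 72 less the opposing 15 gives net 57, ≥ 50, so (j) meets the standard; on (k) the weight is 71 less the opposing 17 gives net 54, ≥ 50, so (k) meets the standard.
  Stage III.1 is satisfied; the shareholder continues to bear the burden.
At Stage III.2 the shareholder must meet a more-likely-than-not showing (weight is at least 50): on (l) the weight is 50, ≥ 50, so (l) meets the standard.
  Stage III.2 carried; the burden shifts to the board.
At Stage III.3 the board must meet a substantially-more-likely showing (weight is at least 71): on (m) the weight is 71, which does reach 71, so (m) meets the standard.
  Stage III.3 carried; the final stage is satisfied.
With every stage satisfied, the board prevails on this issue.
Per-issue: Issue I → shareholder; Issue II → shareholder; Issue III → board. The shareholder must prevail on a majority of issues; overall, the shareholder prevails.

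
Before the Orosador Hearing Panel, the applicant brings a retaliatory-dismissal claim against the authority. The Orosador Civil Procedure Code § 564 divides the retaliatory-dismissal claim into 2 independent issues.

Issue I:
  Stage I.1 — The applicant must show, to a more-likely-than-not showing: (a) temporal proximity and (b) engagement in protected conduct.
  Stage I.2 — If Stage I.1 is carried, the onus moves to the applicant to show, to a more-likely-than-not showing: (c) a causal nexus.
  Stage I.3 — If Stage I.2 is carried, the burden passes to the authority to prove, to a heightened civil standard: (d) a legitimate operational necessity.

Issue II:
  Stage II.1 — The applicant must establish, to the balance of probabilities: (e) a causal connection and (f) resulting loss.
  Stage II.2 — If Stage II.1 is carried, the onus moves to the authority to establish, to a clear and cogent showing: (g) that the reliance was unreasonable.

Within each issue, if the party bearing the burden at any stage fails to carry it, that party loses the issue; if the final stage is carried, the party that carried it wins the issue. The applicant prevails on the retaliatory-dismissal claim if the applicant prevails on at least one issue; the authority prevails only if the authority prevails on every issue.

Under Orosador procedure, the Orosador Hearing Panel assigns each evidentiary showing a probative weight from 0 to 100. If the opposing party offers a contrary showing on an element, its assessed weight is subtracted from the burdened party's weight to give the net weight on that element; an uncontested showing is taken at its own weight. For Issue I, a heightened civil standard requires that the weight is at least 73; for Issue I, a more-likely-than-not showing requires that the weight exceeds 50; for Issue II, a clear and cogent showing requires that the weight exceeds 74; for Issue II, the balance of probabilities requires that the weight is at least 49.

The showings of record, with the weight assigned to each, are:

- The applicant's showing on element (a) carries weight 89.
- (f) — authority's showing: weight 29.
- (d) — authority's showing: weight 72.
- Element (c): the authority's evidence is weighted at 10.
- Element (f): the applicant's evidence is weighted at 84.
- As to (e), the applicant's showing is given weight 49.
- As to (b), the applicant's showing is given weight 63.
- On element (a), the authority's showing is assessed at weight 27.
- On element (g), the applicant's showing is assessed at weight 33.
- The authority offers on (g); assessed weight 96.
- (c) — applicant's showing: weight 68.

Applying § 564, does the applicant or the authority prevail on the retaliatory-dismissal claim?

applicant

— Issue I —
At Stage I.1 the applicant must meet a more-likely-than-not showing (weight exceeds 50): on (a) the weight is 89 less the opposing 27 gives net 62, which does exceed 50, so (a) meets the standard; on (b) the weight is 63, which does exceed 50, so (b) meets the standard.
  Stage I.1 carried; the burden remains with the applicant.
At Stage I.2 the applicant must meet a more-likely-than-not showing (weight exceeds 50): on (c) the weight is 68 less the opposing 10 gives net 58, which does exceed 50, so (c) meets the standard.
  Stage I.2 is satisfied; the onus moves to the authority.
At Stage I.3 the authority must meet a heightened civil standard (weight is at least 73): on (d) the weight is 72, < 73, so (d) does not meet the standard.
  Stage I.3 not carried; the authority fails its burden.
So the applicant prevails on this issue.
— Issue II —
Stage II.1 — burden on applicant; standard: the balance of probabilities (weight is at least 49).
    (e): 49 ≥ 49 [met]
    (f): 84 − 29 = 55 ≥ 49 [met]
  The applicant carries Stage II.1; the authority now bears the burden.
Stage II.2 — burden on authority; standard: a clear and cogent showing (weight exceeds 74).
    (g): 96 − 33 = 63 ≤ 74 [not met]
  Stage II.2 not carried; the authority fails its burden.
So the applicant prevails on this issue.
Per-issue: Issue I → applicant; Issue II → applicant. The applicant must prevail on at least one issue; overall, the applicant prevails.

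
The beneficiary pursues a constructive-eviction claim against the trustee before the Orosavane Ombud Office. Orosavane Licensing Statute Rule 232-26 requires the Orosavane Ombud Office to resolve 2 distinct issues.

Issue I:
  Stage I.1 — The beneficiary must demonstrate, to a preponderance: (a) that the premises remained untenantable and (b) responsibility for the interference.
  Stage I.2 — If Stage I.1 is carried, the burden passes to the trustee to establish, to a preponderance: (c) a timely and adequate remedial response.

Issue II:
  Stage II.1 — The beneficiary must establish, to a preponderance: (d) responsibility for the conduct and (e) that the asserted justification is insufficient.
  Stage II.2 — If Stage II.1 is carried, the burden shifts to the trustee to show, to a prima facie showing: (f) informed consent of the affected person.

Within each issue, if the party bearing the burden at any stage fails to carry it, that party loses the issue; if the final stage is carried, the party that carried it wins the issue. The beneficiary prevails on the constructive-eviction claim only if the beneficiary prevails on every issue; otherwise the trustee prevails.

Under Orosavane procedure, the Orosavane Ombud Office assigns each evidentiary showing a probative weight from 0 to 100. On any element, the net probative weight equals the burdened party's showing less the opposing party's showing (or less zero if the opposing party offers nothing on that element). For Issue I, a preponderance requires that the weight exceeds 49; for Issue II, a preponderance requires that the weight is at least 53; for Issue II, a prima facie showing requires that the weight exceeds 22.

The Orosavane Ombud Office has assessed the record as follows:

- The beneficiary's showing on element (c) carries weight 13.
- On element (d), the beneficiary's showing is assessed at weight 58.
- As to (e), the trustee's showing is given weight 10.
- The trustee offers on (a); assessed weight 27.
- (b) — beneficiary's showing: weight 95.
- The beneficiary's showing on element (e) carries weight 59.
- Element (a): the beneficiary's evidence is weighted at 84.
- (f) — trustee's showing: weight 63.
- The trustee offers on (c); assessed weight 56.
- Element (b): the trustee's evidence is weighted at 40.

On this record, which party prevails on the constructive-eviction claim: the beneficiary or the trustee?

trustee

— Issue I —
At Stage I.1 the beneficiary must meet a preponderance (weight exceeds 49): on (a) the weight is 84 less the opposing 27 gives net 57, > 49, so (a) meets the standard; on (b) the weight is 95 less the opposing 40 gives net 55, > 49, so (b) meets the standard.
  Stage I.1 carried; the burden shifts to the trustee.
At Stage I.2 the trustee must meet a preponderance (weight exceeds 49): on (c) the weight is 56 less the opposing 13 gives net 43, ≤ 49, so (c) does not meet the standard.
  Stage I.2 not carried; the trustee fails its burden.
So the beneficiary prevails on this issue.
— Issue II —
Stage II.1 (beneficiary, a preponderance, weight is at least 53): (d) 58 ≥ 53 — meets; (e) net 59−10=49 < 53 — fails.
  Stage II.1 not carried; the beneficiary fails its burden.
The analysis ends at Stage II.1; the trustee prevails on this issue.
Per-issue: Issue I → beneficiary; Issue II → trustee. The beneficiary must prevail on every issue; overall, the trustee prevails.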